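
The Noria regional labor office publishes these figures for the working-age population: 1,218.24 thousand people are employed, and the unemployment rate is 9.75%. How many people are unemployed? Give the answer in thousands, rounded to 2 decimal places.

About 131.61 thousand are unemployed.

Let U be the number unemployed. The labor force is E + U, and U/(E+U) = 0.0975.
So U = 0.0975 × 1,218.24 / (1 − 0.0975) = 118.7784 / 0.9025 ≈ 131.61 thousand.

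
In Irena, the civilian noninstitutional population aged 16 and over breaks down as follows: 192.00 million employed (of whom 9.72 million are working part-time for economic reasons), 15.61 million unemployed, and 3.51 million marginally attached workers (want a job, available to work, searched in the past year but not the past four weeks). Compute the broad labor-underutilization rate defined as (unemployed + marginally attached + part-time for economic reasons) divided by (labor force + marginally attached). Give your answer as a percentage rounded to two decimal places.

Labor force = 192.00 + 15.61 = 207.61 million.
Numerator = 15.61 + 3.51 + 9.72 = 28.84 million.
Denominator = 207.61 + 3.51 = 211.12 million.
Broad rate = 28.84 / 211.12 = 13.66%.

Broad underutilization rate ≈ 13.66%.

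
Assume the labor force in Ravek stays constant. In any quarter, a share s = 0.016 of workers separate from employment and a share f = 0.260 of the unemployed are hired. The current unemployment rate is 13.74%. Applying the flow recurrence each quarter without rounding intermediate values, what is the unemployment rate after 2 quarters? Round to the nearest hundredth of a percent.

With a fixed labor force, u_{t+1} = u_t + s·(1−u_t) − f·u_t = u_t·(1−s−f) + s.
Here 1−s−f = 0.724 and s = 0.016.
u_1 = 0.137400 × 0.724 + 0.016 = 0.115478.
u_2 = 0.115478 × 0.724 + 0.016 = 0.099606.

Unemployment rate after two quarters ≈ 9.96%.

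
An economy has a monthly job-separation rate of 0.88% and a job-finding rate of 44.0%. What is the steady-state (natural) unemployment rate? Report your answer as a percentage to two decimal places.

At steady state the flows balance: s·E = f·U, so U/(E+U) = s/(s+f).
u* = 0.88 / (0.88 + 44.0) = 0.88 / 44.88 = 1.96%.

Steady-state unemployment rate ≈ 1.96%.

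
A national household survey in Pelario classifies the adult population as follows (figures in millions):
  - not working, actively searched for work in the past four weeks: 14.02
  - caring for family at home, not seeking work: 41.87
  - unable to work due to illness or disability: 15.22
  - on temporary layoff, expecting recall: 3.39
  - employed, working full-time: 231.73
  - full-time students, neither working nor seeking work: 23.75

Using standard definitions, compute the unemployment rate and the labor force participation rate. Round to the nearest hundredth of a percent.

Employed = 231.73 million.
Unemployed = 14.02 + 3.39 = 17.41 million (jobless and actively searching, or on temporary layoff).
Labor force = 231.73 + 17.41 = 249.14 million.
Not in labor force = 41.87 + 15.22 + 23.75 = 80.84 million (those not working and not actively searching are outside the labor force).
Civilian working-age population = 249.14 + 80.84 = 329.98 million.
Unemployment rate = 17.41 / 249.14 = 6.99%.
Labor force participation rate = 249.14 / 329.98 = 75.50%.

Unemployment rate ≈ 6.99%; labor force participation rate ≈ 75.50%.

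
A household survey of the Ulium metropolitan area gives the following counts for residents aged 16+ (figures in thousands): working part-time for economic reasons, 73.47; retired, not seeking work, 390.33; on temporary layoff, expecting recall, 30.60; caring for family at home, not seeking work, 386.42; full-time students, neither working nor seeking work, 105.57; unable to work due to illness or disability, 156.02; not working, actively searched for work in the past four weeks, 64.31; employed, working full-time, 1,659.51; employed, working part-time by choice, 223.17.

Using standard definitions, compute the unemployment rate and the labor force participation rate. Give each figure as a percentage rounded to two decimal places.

Unemployment rate ≈ 4.63%; labor force participation rate ≈ 66.39%.

Employed = 73.47 + 1,659.51 + 223.17 = 1,956.15 thousand (anyone who worked, including part-time for economic reasons, counts as employed).
Unemployed = 30.60 + 64.31 = 94.91 thousand (jobless and actively searching, or on temporary layoff).
Labor force = 1,956.15 + 94.91 = 2,051.06 thousand.
Not in labor force = 390.33 + 386.42 + 105.57 + 156.02 = 1,038.34 thousand (those not working and not actively searching are outside the labor force).
Civilian working-age population = 2,051.06 + 1,038.34 = 3,089.40 thousand.
Unemployment rate = 94.91 / 2,051.06 = 4.63%.
Labor force participation rate = 2,051.06 / 3,089.40 = 66.39%.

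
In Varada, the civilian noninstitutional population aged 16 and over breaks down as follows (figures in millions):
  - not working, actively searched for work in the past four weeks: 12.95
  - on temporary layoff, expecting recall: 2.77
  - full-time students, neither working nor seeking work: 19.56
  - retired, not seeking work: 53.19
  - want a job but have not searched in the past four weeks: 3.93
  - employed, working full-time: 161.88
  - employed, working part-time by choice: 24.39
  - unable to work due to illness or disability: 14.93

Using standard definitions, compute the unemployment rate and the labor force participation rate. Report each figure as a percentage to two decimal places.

Unemployment rate ≈ 7.78%; labor force participation rate ≈ 68.80%.

Employed = 161.88 + 24.39 = 186.27 million.
Unemployed = 12.95 + 2.77 = 15.72 million (jobless and actively searching, or on temporary layoff).
Labor force = 186.27 + 15.72 = 201.99 million.
Not in labor force = 19.56 + 53.19 + 3.93 + 14.93 = 91.61 million (those not working and not actively searching are outside the labor force — including those who want a job but have given up searching).
Civilian working-age population = 201.99 + 91.61 = 293.60 million.
Unemployment rate = 15.72 / 201.99 = 7.78%.
Labor force participation rate = 201.99 / 293.60 = 68.80%.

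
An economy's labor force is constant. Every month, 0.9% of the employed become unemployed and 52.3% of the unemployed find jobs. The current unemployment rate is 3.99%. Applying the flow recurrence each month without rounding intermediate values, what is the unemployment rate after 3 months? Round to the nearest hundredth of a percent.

Unemployment rate after three months ≈ 1.93%.

With a fixed labor force, u_{t+1} = u_t + s·(1−u_t) − f·u_t = u_t·(1−s−f) + s.
Here 1−s−f = 0.468 and s = 0.009.
u_1 = 0.039900 × 0.468 + 0.009 = 0.027673.
u_2 = 0.027673 × 0.468 + 0.009 = 0.021951.
u_3 = 0.021951 × 0.468 + 0.009 = 0.019273.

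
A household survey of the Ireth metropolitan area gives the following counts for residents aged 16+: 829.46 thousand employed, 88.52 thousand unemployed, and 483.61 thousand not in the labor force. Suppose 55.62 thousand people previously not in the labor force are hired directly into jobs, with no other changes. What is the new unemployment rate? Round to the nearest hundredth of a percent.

New unemployment rate ≈ 9.09%.

Initially, labor force = 829.46 + 88.52 = 917.98 thousand, so u = 88.52/917.98 = 9.64%.
After the change, employed and labor force both rise by 55.62; unemployed unchanged → E = 885.08, U = 88.52, labor force = 973.60 thousand.
New unemployment rate = 88.52 / 973.60 = 9.09%.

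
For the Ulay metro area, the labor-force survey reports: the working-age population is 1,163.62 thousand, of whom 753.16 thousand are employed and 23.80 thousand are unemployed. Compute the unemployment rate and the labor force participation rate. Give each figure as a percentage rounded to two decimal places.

Unemployment rate ≈ 3.06%; labor force participation rate ≈ 66.77%.

Labor force = employed + unemployed = 753.16 + 23.80 = 776.96 thousand.
Unemployment rate = 23.80 / 776.96 = 3.06%.
Labor force participation rate = 776.96 / 1,163.62 = 66.77%.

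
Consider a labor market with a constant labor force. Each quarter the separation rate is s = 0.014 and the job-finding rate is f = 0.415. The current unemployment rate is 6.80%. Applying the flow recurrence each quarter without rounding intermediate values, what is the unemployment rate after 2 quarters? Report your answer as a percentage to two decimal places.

Unemployment rate after two quarters ≈ 4.42%.

With a fixed labor force, u_{t+1} = u_t + s·(1−u_t) − f·u_t = u_t·(1−s−f) + s.
Here 1−s−f = 0.571 and s = 0.014.
u_1 = 0.068000 × 0.571 + 0.014 = 0.052828.
u_2 = 0.052828 × 0.571 + 0.014 = 0.044165.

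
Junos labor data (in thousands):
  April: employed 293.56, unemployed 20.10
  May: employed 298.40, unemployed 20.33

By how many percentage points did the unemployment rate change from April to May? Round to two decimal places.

April: labor force = 293.56 + 20.10 = 313.66; u = 20.10/313.66 = 6.41%.
May: labor force = 298.40 + 20.33 = 318.73; u = 20.33/318.73 = 6.38%.
Change = 6.38% − 6.41% = −0.03 pp.

The unemployment rate changed by −0.03 percentage points.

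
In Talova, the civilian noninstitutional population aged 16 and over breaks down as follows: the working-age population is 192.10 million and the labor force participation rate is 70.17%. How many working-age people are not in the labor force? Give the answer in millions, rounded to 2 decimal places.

Share not in the labor force = 1 − 0.7017 = 0.2983.
Not in labor force = 0.2983 × 192.10 ≈ 57.30 million.

About 57.30 million are not in the labor force.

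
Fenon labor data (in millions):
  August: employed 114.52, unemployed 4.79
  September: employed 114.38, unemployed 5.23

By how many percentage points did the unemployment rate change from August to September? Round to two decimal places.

August: labor force = 114.52 + 4.79 = 119.31; u = 4.79/119.31 = 4.01%.
September: labor force = 114.38 + 5.23 = 119.61; u = 5.23/119.61 = 4.37%.
Change = 4.37% − 4.01% = +0.36 pp.

The unemployment rate changed by +0.36 percentage points.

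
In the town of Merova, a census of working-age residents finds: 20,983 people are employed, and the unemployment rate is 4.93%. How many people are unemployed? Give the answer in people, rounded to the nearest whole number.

Let U be the number unemployed. The labor force is E + U, and U/(E+U) = 0.0493.
So U = 0.0493 × 20,983 / (1 − 0.0493) = 1034.46 / 0.9507 ≈ 1,088.

About 1,088 are unemployed.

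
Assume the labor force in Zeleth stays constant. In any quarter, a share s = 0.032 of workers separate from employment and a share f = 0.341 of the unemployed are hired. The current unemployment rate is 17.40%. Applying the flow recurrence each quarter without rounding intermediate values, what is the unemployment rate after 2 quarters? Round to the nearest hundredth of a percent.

With a fixed labor force, u_{t+1} = u_t + s·(1−u_t) − f·u_t = u_t·(1−s−f) + s.
Here 1−s−f = 0.627 and s = 0.032.
u_1 = 0.174000 × 0.627 + 0.032 = 0.141098.
u_2 = 0.141098 × 0.627 + 0.032 = 0.120468.

Unemployment rate after two quarters ≈ 12.05%.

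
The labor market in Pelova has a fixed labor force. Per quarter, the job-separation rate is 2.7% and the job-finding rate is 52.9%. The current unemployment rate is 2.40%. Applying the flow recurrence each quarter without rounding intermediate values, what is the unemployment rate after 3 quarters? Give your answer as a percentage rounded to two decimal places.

Unemployment rate after three quarters ≈ 4.64%.

With a fixed labor force, u_{t+1} = u_t + s·(1−u_t) − f·u_t = u_t·(1−s−f) + s.
Here 1−s−f = 0.444 and s = 0.027.
u_1 = 0.024000 × 0.444 + 0.027 = 0.037656.
u_2 = 0.037656 × 0.444 + 0.027 = 0.043719.
u_3 = 0.043719 × 0.444 + 0.027 = 0.046411.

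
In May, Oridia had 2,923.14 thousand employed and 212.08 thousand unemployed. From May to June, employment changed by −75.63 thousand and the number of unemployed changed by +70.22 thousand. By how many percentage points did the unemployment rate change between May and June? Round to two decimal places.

May: labor force = 2,923.14 + 212.08 = 3,135.22; u = 212.08/3,135.22 = 6.76%.
June: labor force = 2,847.51 + 282.30 = 3,129.81; u = 282.30/3,129.81 = 9.02%.
Change = 9.02% − 6.76% = +2.26 pp.

The unemployment rate changed by +2.26 percentage points.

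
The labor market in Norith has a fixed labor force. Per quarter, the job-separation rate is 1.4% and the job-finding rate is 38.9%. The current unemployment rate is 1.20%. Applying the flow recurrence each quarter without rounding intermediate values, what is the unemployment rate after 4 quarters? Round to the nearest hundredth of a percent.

With a fixed labor force, u_{t+1} = u_t + s·(1−u_t) − f·u_t = u_t·(1−s−f) + s.
Here 1−s−f = 0.597 and s = 0.014.
u_1 = 0.012000 × 0.597 + 0.014 = 0.021164.
u_2 = 0.021164 × 0.597 + 0.014 = 0.026635.
u_3 = 0.026635 × 0.597 + 0.014 = 0.029901.
u_4 = 0.029901 × 0.597 + 0.014 = 0.031851.

Unemployment rate after four quarters ≈ 3.19%.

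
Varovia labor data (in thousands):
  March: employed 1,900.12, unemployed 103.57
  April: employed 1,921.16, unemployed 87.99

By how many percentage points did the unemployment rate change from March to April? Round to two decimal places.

March: labor force = 1,900.12 + 103.57 = 2,003.69; u = 103.57/2,003.69 = 5.17%.
April: labor force = 1,921.16 + 87.99 = 2,009.15; u = 87.99/2,009.15 = 4.38%.
Change = 4.38% − 5.17% = −0.79 pp.

The unemployment rate changed by −0.79 percentage points.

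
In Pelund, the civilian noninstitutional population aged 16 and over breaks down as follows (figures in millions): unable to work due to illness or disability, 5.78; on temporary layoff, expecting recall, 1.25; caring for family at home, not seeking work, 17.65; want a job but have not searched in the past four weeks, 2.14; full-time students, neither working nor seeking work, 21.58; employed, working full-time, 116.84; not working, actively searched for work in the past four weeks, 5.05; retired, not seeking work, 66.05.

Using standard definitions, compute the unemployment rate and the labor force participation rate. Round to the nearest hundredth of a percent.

Employed = 116.84 million.
Unemployed = 1.25 + 5.05 = 6.30 million (jobless and actively searching, or on temporary layoff).
Labor force = 116.84 + 6.30 = 123.14 million.
Not in labor force = 5.78 + 17.65 + 2.14 + 21.58 + 66.05 = 113.20 million (those not working and not actively searching are outside the labor force — including those who want a job but have given up searching).
Civilian working-age population = 123.14 + 113.20 = 236.34 million.
Unemployment rate = 6.30 / 123.14 = 5.12%.
Labor force participation rate = 123.14 / 236.34 = 52.10%.

Unemployment rate ≈ 5.12%; labor force participation rate ≈ 52.10%.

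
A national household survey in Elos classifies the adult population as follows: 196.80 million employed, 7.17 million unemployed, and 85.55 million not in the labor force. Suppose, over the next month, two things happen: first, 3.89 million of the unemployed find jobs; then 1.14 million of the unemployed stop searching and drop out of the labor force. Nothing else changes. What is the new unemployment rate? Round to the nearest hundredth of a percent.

New unemployment rate ≈ 1.06%.

Initially, labor force = 196.80 + 7.17 = 203.97 million, so u = 7.17/203.97 = 3.52%.
After the first change, unemployed falls and employed rises by 3.89; labor force unchanged → E = 200.69, U = 3.28, labor force = 203.97 million.
After the second change, unemployed and labor force both fall by 1.14 → E = 200.69, U = 2.14, labor force = 202.83 million.
New unemployment rate = 2.14 / 202.83 = 1.06%.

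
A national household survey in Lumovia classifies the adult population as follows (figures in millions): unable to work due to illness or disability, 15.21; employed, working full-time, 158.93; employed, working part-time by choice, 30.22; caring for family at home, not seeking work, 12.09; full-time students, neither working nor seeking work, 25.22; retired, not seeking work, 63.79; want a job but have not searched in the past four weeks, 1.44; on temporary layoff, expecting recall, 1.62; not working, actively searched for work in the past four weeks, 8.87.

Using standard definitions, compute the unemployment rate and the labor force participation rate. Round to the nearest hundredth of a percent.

Unemployment rate ≈ 5.25%; labor force participation rate ≈ 62.90%.

Employed = 158.93 + 30.22 = 189.15 million.
Unemployed = 1.62 + 8.87 = 10.49 million (jobless and actively searching, or on temporary layoff).
Labor force = 189.15 + 10.49 = 199.64 million.
Not in labor force = 15.21 + 12.09 + 25.22 + 63.79 + 1.44 = 117.75 million (those not working and not actively searching are outside the labor force — including those who want a job but have given up searching).
Civilian working-age population = 199.64 + 117.75 = 317.39 million.
Unemployment rate = 10.49 / 199.64 = 5.25%.
Labor force participation rate = 199.64 / 317.39 = 62.90%.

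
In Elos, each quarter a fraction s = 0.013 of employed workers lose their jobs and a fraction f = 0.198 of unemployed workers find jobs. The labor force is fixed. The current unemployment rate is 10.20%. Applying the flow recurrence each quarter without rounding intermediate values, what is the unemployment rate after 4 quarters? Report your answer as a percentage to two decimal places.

With a fixed labor force, u_{t+1} = u_t + s·(1−u_t) − f·u_t = u_t·(1−s−f) + s.
Here 1−s−f = 0.789 and s = 0.013.
u_1 = 0.102000 × 0.789 + 0.013 = 0.093478.
u_2 = 0.093478 × 0.789 + 0.013 = 0.086754.
u_3 = 0.086754 × 0.789 + 0.013 = 0.081449.
u_4 = 0.081449 × 0.789 + 0.013 = 0.077263.

Unemployment rate after four quarters ≈ 7.73%.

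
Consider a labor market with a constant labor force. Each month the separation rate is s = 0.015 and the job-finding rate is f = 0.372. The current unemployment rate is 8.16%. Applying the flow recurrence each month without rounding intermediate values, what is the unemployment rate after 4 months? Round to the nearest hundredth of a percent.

With a fixed labor force, u_{t+1} = u_t + s·(1−u_t) − f·u_t = u_t·(1−s−f) + s.
Here 1−s−f = 0.613 and s = 0.015.
u_1 = 0.081600 × 0.613 + 0.015 = 0.065021.
u_2 = 0.065021 × 0.613 + 0.015 = 0.054858.
u_3 = 0.054858 × 0.613 + 0.015 = 0.048628.
u_4 = 0.048628 × 0.613 + 0.015 = 0.044809.

Unemployment rate after four months ≈ 4.48%.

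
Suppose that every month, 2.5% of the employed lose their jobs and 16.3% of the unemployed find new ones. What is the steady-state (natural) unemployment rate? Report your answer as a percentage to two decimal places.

At steady state the flows balance: s·E = f·U, so U/(E+U) = s/(s+f).
u* = 2.5 / (2.5 + 16.3) = 2.5 / 18.80 = 13.30%.

Steady-state unemployment rate ≈ 13.30%.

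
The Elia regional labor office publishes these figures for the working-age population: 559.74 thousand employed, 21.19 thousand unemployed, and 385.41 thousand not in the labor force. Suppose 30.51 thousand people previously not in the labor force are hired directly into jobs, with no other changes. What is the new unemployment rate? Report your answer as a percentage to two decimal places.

Initially, labor force = 559.74 + 21.19 = 580.93 thousand, so u = 21.19/580.93 = 3.65%.
After the change, employed and labor force both rise by 30.51; unemployed unchanged → E = 590.25, U = 21.19, labor force = 611.44 thousand.
New unemployment rate = 21.19 / 611.44 = 3.47%.

New unemployment rate ≈ 3.47%.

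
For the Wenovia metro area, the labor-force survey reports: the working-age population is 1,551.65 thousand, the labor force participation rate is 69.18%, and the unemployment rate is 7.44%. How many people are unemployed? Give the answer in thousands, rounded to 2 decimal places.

Labor force = 0.6918 × 1,551.65 = 1,073.43 thousand.
Unemployed = 0.0744 × 1,073.43 ≈ 79.86 thousand.

About 79.86 thousand are unemployed.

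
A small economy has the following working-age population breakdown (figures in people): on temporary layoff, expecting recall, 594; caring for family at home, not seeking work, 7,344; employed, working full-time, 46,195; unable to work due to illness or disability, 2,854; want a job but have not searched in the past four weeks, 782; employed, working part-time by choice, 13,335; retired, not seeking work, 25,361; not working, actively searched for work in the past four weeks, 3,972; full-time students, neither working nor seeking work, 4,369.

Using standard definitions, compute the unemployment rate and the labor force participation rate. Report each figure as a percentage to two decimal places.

Unemployment rate ≈ 7.12%; labor force participation rate ≈ 61.16%.

Employed = 46,195 + 13,335 = 59,530.
Unemployed = 594 + 3,972 = 4,566 (jobless and actively searching, or on temporary layoff).
Labor force = 59,530 + 4,566 = 64,096.
Not in labor force = 7,344 + 2,854 + 782 + 25,361 + 4,369 = 40,710 (those not working and not actively searching are outside the labor force — including those who want a job but have given up searching).
Civilian working-age population = 64,096 + 40,710 = 104,806.
Unemployment rate = 4,566 / 64,096 = 7.12%.
Labor force participation rate = 64,096 / 104,806 = 61.16%.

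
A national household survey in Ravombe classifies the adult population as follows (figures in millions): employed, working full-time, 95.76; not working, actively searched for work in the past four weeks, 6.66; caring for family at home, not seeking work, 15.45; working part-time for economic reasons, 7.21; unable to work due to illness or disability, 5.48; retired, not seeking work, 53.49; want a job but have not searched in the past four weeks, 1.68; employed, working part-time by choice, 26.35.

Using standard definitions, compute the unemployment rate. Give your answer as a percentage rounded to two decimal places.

Unemployment rate ≈ 4.90%.

Employed = 95.76 + 7.21 + 26.35 = 129.32 million (anyone who worked, including part-time for economic reasons, counts as employed).
Unemployed = 6.66 million.
Labor force = 129.32 + 6.66 = 135.98 million.
Unemployment rate = 6.66 / 135.98 = 4.90%.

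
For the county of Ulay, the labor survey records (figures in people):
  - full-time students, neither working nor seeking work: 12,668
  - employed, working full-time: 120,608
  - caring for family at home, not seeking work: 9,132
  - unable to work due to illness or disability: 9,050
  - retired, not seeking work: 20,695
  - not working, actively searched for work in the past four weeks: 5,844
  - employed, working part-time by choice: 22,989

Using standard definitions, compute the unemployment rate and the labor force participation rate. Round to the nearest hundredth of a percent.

Unemployment rate ≈ 3.91%; labor force participation rate ≈ 74.35%.

Employed = 120,608 + 22,989 = 143,597.
Unemployed = 5,844.
Labor force = 143,597 + 5,844 = 149,441.
Not in labor force = 12,668 + 9,132 + 9,050 + 20,695 = 51,545 (those not working and not actively searching are outside the labor force).
Civilian working-age population = 149,441 + 51,545 = 200,986.
Unemployment rate = 5,844 / 149,441 = 3.91%.
Labor force participation rate = 149,441 / 200,986 = 74.35%.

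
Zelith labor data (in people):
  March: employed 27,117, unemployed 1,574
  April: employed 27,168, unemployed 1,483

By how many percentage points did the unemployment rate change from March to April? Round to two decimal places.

The unemployment rate changed by −0.31 percentage points.

March: labor force = 27,117 + 1,574 = 28,691; u = 1,574/28,691 = 5.49%.
April: labor force = 27,168 + 1,483 = 28,651; u = 1,483/28,651 = 5.18%.
Change = 5.18% − 5.49% = −0.31 pp.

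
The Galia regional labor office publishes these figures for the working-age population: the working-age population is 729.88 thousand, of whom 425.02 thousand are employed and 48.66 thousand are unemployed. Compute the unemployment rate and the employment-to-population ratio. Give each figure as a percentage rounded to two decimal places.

Unemployment rate ≈ 10.27%; employment-population ratio ≈ 58.23%.

Labor force = employed + unemployed = 425.02 + 48.66 = 473.68 thousand.
Unemployment rate = 48.66 / 473.68 = 10.27%.
Employment-population ratio = 425.02 / 729.88 = 58.23%.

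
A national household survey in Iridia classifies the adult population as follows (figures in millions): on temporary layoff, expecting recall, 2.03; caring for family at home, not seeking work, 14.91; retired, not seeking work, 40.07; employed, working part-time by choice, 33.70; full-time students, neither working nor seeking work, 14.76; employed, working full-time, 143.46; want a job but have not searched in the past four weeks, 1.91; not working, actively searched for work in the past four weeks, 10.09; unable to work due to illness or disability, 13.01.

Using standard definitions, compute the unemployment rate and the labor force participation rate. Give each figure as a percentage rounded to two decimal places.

Unemployment rate ≈ 6.40%; labor force participation rate ≈ 69.10%.

Employed = 33.70 + 143.46 = 177.16 million.
Unemployed = 2.03 + 10.09 = 12.12 million (jobless and actively searching, or on temporary layoff).
Labor force = 177.16 + 12.12 = 189.28 million.
Not in labor force = 14.91 + 40.07 + 14.76 + 1.91 + 13.01 = 84.66 million (those not working and not actively searching are outside the labor force — including those who want a job but have given up searching).
Civilian working-age population = 189.28 + 84.66 = 273.94 million.
Unemployment rate = 12.12 / 189.28 = 6.40%.
Labor force participation rate = 189.28 / 273.94 = 69.10%.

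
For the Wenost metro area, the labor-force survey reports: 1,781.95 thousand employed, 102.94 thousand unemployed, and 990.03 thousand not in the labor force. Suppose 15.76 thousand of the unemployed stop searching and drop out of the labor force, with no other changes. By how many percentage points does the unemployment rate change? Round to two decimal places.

The unemployment rate changes by −0.80 percentage points.

Initially, labor force = 1,781.95 + 102.94 = 1,884.89 thousand, so u = 102.94/1,884.89 = 5.46%.
After the change, unemployed and labor force both fall by 15.76 → E = 1,781.95, U = 87.18, labor force = 1,869.13 thousand.
New unemployment rate = 87.18 / 1,869.13 = 4.66%.
Change = 4.66% − 5.46% = −0.80 percentage points.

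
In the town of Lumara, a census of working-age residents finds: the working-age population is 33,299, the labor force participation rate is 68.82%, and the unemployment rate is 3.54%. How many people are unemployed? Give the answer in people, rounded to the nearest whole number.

About 811 are unemployed.

Labor force = 0.6882 × 33,299 = 22,916.
Unemployed = 0.0354 × 22,916 ≈ 811.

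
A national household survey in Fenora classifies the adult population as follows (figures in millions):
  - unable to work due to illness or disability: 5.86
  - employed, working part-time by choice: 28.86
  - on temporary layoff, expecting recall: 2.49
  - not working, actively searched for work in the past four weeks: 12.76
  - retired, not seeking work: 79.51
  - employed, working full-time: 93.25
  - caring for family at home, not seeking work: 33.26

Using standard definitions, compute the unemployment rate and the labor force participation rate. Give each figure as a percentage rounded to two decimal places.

Employed = 28.86 + 93.25 = 122.11 million.
Unemployed = 2.49 + 12.76 = 15.25 million (jobless and actively searching, or on temporary layoff).
Labor force = 122.11 + 15.25 = 137.36 million.
Not in labor force = 5.86 + 79.51 + 33.26 = 118.63 million (those not working and not actively searching are outside the labor force).
Civilian working-age population = 137.36 + 118.63 = 255.99 million.
Unemployment rate = 15.25 / 137.36 = 11.10%.
Labor force participation rate = 137.36 / 255.99 = 53.66%.

Unemployment rate ≈ 11.10%; labor force participation rate ≈ 53.66%.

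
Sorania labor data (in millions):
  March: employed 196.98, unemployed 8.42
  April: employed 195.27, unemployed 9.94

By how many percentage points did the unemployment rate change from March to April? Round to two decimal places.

The unemployment rate changed by +0.74 percentage points.

March: labor force = 196.98 + 8.42 = 205.40; u = 8.42/205.40 = 4.10%.
April: labor force = 195.27 + 9.94 = 205.21; u = 9.94/205.21 = 4.84%.
Change = 4.84% − 4.10% = +0.74 pp.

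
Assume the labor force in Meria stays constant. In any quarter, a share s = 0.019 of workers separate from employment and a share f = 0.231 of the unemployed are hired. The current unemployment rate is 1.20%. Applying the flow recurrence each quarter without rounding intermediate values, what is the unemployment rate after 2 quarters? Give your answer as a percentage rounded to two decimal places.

With a fixed labor force, u_{t+1} = u_t + s·(1−u_t) − f·u_t = u_t·(1−s−f) + s.
Here 1−s−f = 0.750 and s = 0.019.
u_1 = 0.012000 × 0.750 + 0.019 = 0.028000.
u_2 = 0.028000 × 0.750 + 0.019 = 0.040000.

Unemployment rate after two quarters ≈ 4.00%.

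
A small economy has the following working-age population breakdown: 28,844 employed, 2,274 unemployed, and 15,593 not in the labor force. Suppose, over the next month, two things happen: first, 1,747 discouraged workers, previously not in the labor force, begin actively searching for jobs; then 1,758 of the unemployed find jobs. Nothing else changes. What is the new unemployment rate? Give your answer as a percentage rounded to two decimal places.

Initially, labor force = 28,844 + 2,274 = 31,118, so u = 2,274/31,118 = 7.31%.
After the first change, unemployed and labor force both rise by 1,747 → E = 28,844, U = 4,021, labor force = 32,865.
After the second change, unemployed falls and employed rises by 1,758; labor force unchanged → E = 30,602, U = 2,263, labor force = 32,865.
New unemployment rate = 2,263 / 32,865 = 6.89%.

New unemployment rate ≈ 6.89%.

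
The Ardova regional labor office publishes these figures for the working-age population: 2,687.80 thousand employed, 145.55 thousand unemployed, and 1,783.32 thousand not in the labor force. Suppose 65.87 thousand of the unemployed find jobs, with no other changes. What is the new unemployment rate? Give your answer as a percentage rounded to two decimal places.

New unemployment rate ≈ 2.81%.

Initially, labor force = 2,687.80 + 145.55 = 2,833.35 thousand, so u = 145.55/2,833.35 = 5.14%.
After the change, unemployed falls and employed rises by 65.87; labor force unchanged → E = 2,753.67, U = 79.68, labor force = 2,833.35 thousand.
New unemployment rate = 79.68 / 2,833.35 = 2.81%.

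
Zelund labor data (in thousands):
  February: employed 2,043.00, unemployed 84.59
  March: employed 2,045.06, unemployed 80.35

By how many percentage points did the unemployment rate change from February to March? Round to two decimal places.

February: labor force = 2,043.00 + 84.59 = 2,127.59; u = 84.59/2,127.59 = 3.98%.
March: labor force = 2,045.06 + 80.35 = 2,125.41; u = 80.35/2,125.41 = 3.78%.
Change = 3.78% − 3.98% = −0.20 pp.

The unemployment rate changed by −0.20 percentage points.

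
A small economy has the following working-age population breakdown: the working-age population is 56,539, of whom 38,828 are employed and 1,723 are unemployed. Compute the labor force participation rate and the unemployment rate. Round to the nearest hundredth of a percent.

Labor force = employed + unemployed = 38,828 + 1,723 = 40,551.
Unemployment rate = 1,723 / 40,551 = 4.25%.
Labor force participation rate = 40,551 / 56,539 = 71.72%.

Labor force participation rate ≈ 71.72%; unemployment rate ≈ 4.25%.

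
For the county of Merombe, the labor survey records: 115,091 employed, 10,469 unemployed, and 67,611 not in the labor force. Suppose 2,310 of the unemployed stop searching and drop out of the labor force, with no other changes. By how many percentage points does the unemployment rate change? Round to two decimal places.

Initially, labor force = 115,091 + 10,469 = 125,560, so u = 10,469/125,560 = 8.34%.
After the change, unemployed and labor force both fall by 2,310 → E = 115,091, U = 8,159, labor force = 123,250.
New unemployment rate = 8,159 / 123,250 = 6.62%.
Change = 6.62% − 8.34% = −1.72 percentage points.

The unemployment rate changes by −1.72 percentage points.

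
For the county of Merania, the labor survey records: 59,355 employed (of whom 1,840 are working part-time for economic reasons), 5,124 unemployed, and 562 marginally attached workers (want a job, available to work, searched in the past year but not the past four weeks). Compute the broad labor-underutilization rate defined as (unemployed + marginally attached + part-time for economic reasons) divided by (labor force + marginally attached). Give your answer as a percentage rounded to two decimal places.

Labor force = 59,355 + 5,124 = 64,479.
Numerator = 5,124 + 562 + 1,840 = 7,526.
Denominator = 64,479 + 562 = 65,041.
Broad rate = 7,526 / 65,041 = 11.57%.

Broad underutilization rate ≈ 11.57%.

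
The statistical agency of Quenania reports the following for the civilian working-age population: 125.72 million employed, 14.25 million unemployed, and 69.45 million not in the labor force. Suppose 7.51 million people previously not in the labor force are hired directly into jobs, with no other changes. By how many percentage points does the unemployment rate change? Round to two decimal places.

Initially, labor force = 125.72 + 14.25 = 139.97 million, so u = 14.25/139.97 = 10.18%.
After the change, employed and labor force both rise by 7.51; unemployed unchanged → E = 133.23, U = 14.25, labor force = 147.48 million.
New unemployment rate = 14.25 / 147.48 = 9.66%.
Change = 9.66% − 10.18% = −0.52 percentage points.

The unemployment rate changes by −0.52 percentage points.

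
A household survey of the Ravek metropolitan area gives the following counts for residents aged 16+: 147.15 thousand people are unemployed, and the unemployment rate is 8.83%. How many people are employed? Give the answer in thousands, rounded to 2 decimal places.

About 1,519.33 thousand are employed.

Labor force = U / u = 147.15 / 0.0883 ≈ 1,666.48 thousand.
Employed = labor force − unemployed = 1,666.48 − 147.15 = 1,519.33 thousand.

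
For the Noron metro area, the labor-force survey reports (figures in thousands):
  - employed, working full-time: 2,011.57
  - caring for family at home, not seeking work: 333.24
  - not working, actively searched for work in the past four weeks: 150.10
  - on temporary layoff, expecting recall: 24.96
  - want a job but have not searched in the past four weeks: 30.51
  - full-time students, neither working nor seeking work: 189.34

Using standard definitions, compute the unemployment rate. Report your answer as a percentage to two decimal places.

Unemployment rate ≈ 8.01%.

Employed = 2,011.57 thousand.
Unemployed = 150.10 + 24.96 = 175.06 thousand (jobless and actively searching, or on temporary layoff).
Labor force = 2,011.57 + 175.06 = 2,186.63 thousand.
Unemployment rate = 175.06 / 2,186.63 = 8.01%.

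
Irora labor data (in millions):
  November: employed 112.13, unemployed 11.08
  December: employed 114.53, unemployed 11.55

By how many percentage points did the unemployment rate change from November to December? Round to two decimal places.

The unemployment rate changed by +0.17 percentage points.

November: labor force = 112.13 + 11.08 = 123.21; u = 11.08/123.21 = 8.99%.
December: labor force = 114.53 + 11.55 = 126.08; u = 11.55/126.08 = 9.16%.
Change = 9.16% − 8.99% = +0.17 pp.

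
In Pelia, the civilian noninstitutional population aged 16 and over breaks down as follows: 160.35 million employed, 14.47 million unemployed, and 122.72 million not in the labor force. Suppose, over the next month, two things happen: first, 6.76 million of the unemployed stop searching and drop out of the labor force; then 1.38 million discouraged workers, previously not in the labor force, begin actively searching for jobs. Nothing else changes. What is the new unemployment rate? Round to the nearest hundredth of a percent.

Initially, labor force = 160.35 + 14.47 = 174.82 million, so u = 14.47/174.82 = 8.28%.
After the first change, unemployed and labor force both fall by 6.76 → E = 160.35, U = 7.71, labor force = 168.06 million.
After the second change, unemployed and labor force both rise by 1.38 → E = 160.35, U = 9.09, labor force = 169.44 million.
New unemployment rate = 9.09 / 169.44 = 5.36%.

New unemployment rate ≈ 5.36%.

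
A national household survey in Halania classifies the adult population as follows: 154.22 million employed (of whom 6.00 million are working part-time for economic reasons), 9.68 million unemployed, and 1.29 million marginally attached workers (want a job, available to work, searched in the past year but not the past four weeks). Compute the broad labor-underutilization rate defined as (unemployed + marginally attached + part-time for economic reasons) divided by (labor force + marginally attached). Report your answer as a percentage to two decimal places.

Broad underutilization rate ≈ 10.27%.

Labor force = 154.22 + 9.68 = 163.90 million.
Numerator = 9.68 + 1.29 + 6.00 = 16.97 million.
Denominator = 163.90 + 1.29 = 165.19 million.
Broad rate = 16.97 / 165.19 = 10.27%.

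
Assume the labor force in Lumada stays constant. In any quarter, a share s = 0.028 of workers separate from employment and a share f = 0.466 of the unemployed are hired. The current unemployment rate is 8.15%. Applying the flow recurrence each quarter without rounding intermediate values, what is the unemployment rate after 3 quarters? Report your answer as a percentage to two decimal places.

With a fixed labor force, u_{t+1} = u_t + s·(1−u_t) − f·u_t = u_t·(1−s−f) + s.
Here 1−s−f = 0.506 and s = 0.028.
u_1 = 0.081500 × 0.506 + 0.028 = 0.069239.
u_2 = 0.069239 × 0.506 + 0.028 = 0.063035.
u_3 = 0.063035 × 0.506 + 0.028 = 0.059896.

Unemployment rate after three quarters ≈ 5.99%.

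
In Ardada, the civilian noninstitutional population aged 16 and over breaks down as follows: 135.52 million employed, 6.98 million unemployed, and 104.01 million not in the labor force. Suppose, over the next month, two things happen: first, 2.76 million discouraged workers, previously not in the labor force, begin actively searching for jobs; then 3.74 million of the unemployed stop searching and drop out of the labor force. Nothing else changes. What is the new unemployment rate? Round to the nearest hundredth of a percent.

New unemployment rate ≈ 4.24%.

Initially, labor force = 135.52 + 6.98 = 142.50 million, so u = 6.98/142.50 = 4.90%.
After the first change, unemployed and labor force both rise by 2.76 → E = 135.52, U = 9.74, labor force = 145.26 million.
After the second change, unemployed and labor force both fall by 3.74 → E = 135.52, U = 6.00, labor force = 141.52 million.
New unemployment rate = 6.00 / 141.52 = 4.24%.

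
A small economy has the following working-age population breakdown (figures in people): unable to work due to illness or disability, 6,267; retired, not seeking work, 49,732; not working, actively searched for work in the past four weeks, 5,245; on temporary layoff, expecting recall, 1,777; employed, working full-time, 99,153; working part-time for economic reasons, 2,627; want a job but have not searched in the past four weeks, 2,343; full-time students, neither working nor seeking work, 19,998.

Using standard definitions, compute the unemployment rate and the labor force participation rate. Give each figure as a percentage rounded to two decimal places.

Employed = 99,153 + 2,627 = 101,780 (anyone who worked, including part-time for economic reasons, counts as employed).
Unemployed = 5,245 + 1,777 = 7,022 (jobless and actively searching, or on temporary layoff).
Labor force = 101,780 + 7,022 = 108,802.
Not in labor force = 6,267 + 49,732 + 2,343 + 19,998 = 78,340 (those not working and not actively searching are outside the labor force — including those who want a job but have given up searching).
Civilian working-age population = 108,802 + 78,340 = 187,142.
Unemployment rate = 7,022 / 108,802 = 6.45%.
Labor force participation rate = 108,802 / 187,142 = 58.14%.

Unemployment rate ≈ 6.45%; labor force participation rate ≈ 58.14%.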